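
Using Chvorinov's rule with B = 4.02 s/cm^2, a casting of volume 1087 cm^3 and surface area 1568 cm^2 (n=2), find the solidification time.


Formula: t_s = B * (V/A)^n  (Chvorinov's rule, n=2)
Modulus M = V/A = 1087/1568 = 0.693240 cm
M^2 = 0.693240^2 = 0.480582 cm^2
t_s = 4.02 * 0.480582 = 1.9319 s


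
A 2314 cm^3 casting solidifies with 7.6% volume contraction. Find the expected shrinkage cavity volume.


Formula: V_shrink = V_casting * shrinkage_pct / 100
V_shrink = 2314 cm^3 * 7.6 / 100 = 175.8640 cm^3


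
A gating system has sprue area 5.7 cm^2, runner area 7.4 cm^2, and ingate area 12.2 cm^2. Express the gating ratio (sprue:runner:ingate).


Sprue:Runner:Ingate = 1 : 7.4/5.7 : 12.2/5.7 = 1:1.30:2.14


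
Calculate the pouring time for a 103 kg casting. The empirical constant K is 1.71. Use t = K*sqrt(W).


Formula: t = K * sqrt(W)
sqrt(W) = sqrt(103) = 10.14889
t = 1.71 * 10.14889 = 17.3546 s

Final answer: 17.3546 s


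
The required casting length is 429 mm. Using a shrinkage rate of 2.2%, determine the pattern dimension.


Formula: L_pattern = L_casting * (1 + shrinkage_rate/100)
Shrinkage factor = 1 + 2.2/100 = 1.022
L_pattern = 429 mm * 1.022 = 438.4380 mm

Answer: 438.4380 mm


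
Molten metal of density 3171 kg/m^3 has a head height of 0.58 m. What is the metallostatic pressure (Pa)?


Formula: P = rho * g * h
rho * g = 3171 * 9.81 = 31107.51 N/m^3
P = 31107.51 * 0.58 = 18042.3558 Pa

Answer: 18042.3558 Pa


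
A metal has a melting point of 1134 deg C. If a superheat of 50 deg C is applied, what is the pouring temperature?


Formula: T_pour = T_melt + Superheat
T_pour = 1134 + 50 = 1184 deg C

Answer: 1184 deg C


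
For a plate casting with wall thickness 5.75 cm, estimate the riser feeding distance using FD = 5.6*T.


Formula: FD = 5.6 * T  (riser feeding-distance rule)
FD = 5.6 * 5.75 cm = 32.2000 cm

32.2000 cm


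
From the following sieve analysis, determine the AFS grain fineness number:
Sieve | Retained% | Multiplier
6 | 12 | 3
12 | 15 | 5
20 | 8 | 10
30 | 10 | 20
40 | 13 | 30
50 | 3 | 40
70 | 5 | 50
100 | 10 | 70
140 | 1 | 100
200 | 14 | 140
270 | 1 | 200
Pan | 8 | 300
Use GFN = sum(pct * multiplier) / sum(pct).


Formula: GFN = sum(pct * multiplier) / sum(pct)
sum(pct * multiplier) = 6511
sum(pct) = 100
GFN = 6511 / 100 = 65.11

Final answer: 65.11


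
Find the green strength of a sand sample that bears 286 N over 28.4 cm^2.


Formula: Compressive Strength = Force / Area
Strength = 286 N / 28.4 cm^2 = 10.0704 N/cm^2


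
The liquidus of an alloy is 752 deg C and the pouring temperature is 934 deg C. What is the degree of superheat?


Formula: Superheat = T_pour - T_melt
Superheat = 934 - 752 = 182 deg C

182 deg C


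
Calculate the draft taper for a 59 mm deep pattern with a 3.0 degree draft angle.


Formula: taper = depth * tan(draft_angle)
tan(3.0 deg) = 0.0524078
taper = 59 mm * 0.0524078 = 3.0921 mm


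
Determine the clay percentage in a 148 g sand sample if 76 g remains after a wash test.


Formula: Clay% = (W_total - W_washed) / W_total * 100
Clay mass = 148 - 76 = 72 g
Clay% = 72 / 148 * 100 = 48.6486%

48.6486%


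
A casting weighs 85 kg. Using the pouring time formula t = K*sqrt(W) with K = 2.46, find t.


Formula: t = K * sqrt(W)
sqrt(W) = sqrt(85) = 9.21954
t = 2.46 * 9.21954 = 22.6801 s

Answer: 22.6801 s


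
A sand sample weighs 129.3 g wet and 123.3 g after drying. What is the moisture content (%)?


Formula: MC = (W_wet - W_dry) / W_wet * 100
Water mass = 129.3 - 123.3 = 6.0 g
MC = 6.0 / 129.3 * 100 = 4.6404%


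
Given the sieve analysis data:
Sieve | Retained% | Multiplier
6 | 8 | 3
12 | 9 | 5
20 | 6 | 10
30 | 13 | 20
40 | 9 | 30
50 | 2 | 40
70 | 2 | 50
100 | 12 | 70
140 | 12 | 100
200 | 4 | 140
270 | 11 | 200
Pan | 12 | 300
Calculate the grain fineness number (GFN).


Formula: GFN = sum(pct * multiplier) / sum(pct)
sum(pct * multiplier) = 9239
sum(pct) = 100
GFN = 9239 / 100 = 92.39

Answer: 92.39


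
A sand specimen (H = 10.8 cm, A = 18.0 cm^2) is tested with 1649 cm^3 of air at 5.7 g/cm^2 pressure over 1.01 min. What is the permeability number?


Formula: Permeability Number P = (V * H) / (p * A * t)
Numerator: V * H = 1649 * 10.8 = 17809.2
Denominator: p * A * t = 5.7 * 18.0 * 1.01 = 103.626
P = 17809.2 / 103.626 = 171.8603

Final answer: 171.8603


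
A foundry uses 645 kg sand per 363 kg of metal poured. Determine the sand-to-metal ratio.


Formula: Sand-to-Metal Ratio = W_sand / W_metal
Ratio = 645 kg / 363 kg = 1.7769

Answer: 1.7769


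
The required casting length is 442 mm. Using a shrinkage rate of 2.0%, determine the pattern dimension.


Formula: L_pattern = L_casting * (1 + shrinkage_rate/100)
Shrinkage factor = 1 + 2.0/100 = 1.02
L_pattern = 442 mm * 1.02 = 450.8400 mm

Answer: 450.8400 mm


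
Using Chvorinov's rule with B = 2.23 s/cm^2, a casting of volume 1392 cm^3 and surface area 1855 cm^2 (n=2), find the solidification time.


Formula: t_s = B * (V/A)^n  (Chvorinov's rule, n=2)
Modulus M = V/A = 1392/1855 = 0.750404 cm
M^2 = 0.750404^2 = 0.563106 cm^2
t_s = 2.23 * 0.563106 = 1.2557 s

Final answer: 1.2557 s


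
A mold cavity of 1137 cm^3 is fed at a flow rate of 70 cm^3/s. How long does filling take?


Formula: t_fill = V_mold / Q_flow
t = 1137 cm^3 / 70 cm^3/s = 16.2429 s

Final answer: 16.2429 s


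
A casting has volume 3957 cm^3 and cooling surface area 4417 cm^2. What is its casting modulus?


Formula: Casting Modulus M = V / A
M = 3957 cm^3 / 4417 cm^2 = 0.8959 cm

Final answer: 0.8959 cm


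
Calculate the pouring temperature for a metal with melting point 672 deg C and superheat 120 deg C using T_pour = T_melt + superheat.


Formula: T_pour = T_melt + Superheat
T_pour = 672 + 120 = 792 deg C

Answer: 792 deg C


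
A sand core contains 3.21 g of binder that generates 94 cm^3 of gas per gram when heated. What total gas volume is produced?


Formula: V_gas = W_binder * gas_evolution_rate
V = 3.21 g * 94 cm^3/g = 301.7400 cm^3

Answer: 301.7400 cm^3


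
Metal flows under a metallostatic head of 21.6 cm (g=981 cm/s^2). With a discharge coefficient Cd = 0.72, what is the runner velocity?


Formula: v = Cd * sqrt(2 * g * h)  (Torricelli with discharge coefficient)
2*g*h = 2 * 981 * 21.6 = 42379.2 cm^2/s^2
sqrt(42379.2) = 205.86209 cm/s
v = 0.72 * 205.86209 = 148.2207 cm/s

Answer: 148.2207 cm/s


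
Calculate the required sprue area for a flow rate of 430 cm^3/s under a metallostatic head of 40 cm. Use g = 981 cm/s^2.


Formula: v = sqrt(2*g*h), A = Q/v
Velocity: v = sqrt(2 * 981 * 40) = sqrt(78480) = 280.1428 cm/s
Sprue area: A = Q / v = 430 / 280.1428 = 1.5349 cm^2


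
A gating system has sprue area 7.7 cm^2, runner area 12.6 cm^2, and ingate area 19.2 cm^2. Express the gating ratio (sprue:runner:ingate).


Sprue:Runner:Ingate = 1 : 12.6/7.7 : 19.2/7.7 = 1:1.64:2.49


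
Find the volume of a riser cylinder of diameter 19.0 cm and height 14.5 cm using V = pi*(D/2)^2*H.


Formula: V = pi * (D/2)^2 * H  (cylinder volume)
Radius = D/2 = 19.0/2 = 9.5 cm
V = pi * 9.5^2 * 14.5 = 4111.1667 cm^3

Final answer: 4111.1667 cm^3


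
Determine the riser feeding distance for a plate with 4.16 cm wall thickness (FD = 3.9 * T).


Formula: FD = 3.9 * T  (riser feeding-distance rule)
FD = 3.9 * 4.16 cm = 16.2240 cm

Answer: 16.2240 cm


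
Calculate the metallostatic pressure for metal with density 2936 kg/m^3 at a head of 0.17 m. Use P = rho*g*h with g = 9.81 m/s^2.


Formula: P = rho * g * h
rho * g = 2936 * 9.81 = 28802.16 N/m^3
P = 28802.16 * 0.17 = 4896.3672 Pa

Final answer: 4896.3672 Pa


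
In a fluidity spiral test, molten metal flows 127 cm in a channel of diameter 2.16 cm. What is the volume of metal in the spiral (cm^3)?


Formula: V = pi * (d/2)^2 * L  (cylinder volume)
Radius = 2.16/2 = 1.08 cm
V = pi * 1.08^2 * 127 = 465.3729 cm^3


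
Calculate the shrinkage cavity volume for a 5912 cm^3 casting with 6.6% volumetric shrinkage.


Formula: V_shrink = V_casting * shrinkage_pct / 100
V_shrink = 5912 cm^3 * 6.6 / 100 = 390.1920 cm^3

Final answer: 390.1920 cm^3


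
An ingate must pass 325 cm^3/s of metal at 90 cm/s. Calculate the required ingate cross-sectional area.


Formula: A_ingate = Q / v  (continuity equation)
A = 325 cm^3/s / 90 cm/s = 3.6111 cm^2

Final answer: 3.6111 cm^2


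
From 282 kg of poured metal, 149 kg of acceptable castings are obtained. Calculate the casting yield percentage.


Formula: Casting Yield = (W_good / W_total) * 100
Yield = (149 kg / 282 kg) * 100 = 52.8369%

52.8369%


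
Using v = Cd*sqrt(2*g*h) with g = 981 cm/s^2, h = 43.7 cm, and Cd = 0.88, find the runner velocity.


Formula: v = Cd * sqrt(2 * g * h)  (Torricelli with discharge coefficient)
2*g*h = 2 * 981 * 43.7 = 85739.4 cm^2/s^2
sqrt(85739.4) = 292.81291 cm/s
v = 0.88 * 292.81291 = 257.6754 cm/s


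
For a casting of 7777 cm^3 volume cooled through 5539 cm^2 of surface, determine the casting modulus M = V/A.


Formula: Casting Modulus M = V / A
M = 7777 cm^3 / 5539 cm^2 = 1.4040 cm


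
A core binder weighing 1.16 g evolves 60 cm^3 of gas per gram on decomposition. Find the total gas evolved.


Formula: V_gas = W_binder * gas_evolution_rate
V = 1.16 g * 60 cm^3/g = 69.6000 cm^3

Answer: 69.6000 cm^3


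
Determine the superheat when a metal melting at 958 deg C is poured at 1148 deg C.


Formula: Superheat = T_pour - T_melt
Superheat = 1148 - 958 = 190 deg C

190 deg C


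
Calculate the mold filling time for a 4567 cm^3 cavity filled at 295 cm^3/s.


Formula: t_fill = V_mold / Q_flow
t = 4567 cm^3 / 295 cm^3/s = 15.4814 s

Final answer: 15.4814 s


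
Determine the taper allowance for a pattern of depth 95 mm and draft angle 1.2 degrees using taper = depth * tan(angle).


Formula: taper = depth * tan(draft_angle)
tan(1.2 deg) = 0.0209470
taper = 95 mm * 0.0209470 = 1.9900 mm

Answer: 1.9900 mm


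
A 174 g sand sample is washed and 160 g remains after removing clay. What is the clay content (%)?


Formula: Clay% = (W_total - W_washed) / W_total * 100
Clay mass = 174 - 160 = 14 g
Clay% = 14 / 174 * 100 = 8.0460%

Answer: 8.0460%


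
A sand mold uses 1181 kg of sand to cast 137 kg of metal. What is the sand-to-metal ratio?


Formula: Sand-to-Metal Ratio = W_sand / W_metal
Ratio = 1181 kg / 137 kg = 8.6204

Answer: 8.6204


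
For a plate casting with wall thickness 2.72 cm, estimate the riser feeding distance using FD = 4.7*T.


Formula: FD = 4.7 * T  (riser feeding-distance rule)
FD = 4.7 * 2.72 cm = 12.7840 cm

12.7840 cm


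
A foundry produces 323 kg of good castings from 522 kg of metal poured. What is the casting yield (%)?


Formula: Casting Yield = (W_good / W_total) * 100
Yield = (323 kg / 522 kg) * 100 = 61.8774%

Final answer: 61.8774%


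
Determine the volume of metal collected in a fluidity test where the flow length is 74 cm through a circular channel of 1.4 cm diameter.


Formula: V = pi * (d/2)^2 * L  (cylinder volume)
Radius = 1.4/2 = 0.7 cm
V = pi * 0.7^2 * 74 = 113.9141 cm^3


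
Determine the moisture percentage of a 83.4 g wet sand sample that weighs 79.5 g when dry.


Formula: MC = (W_wet - W_dry) / W_wet * 100
Water mass = 83.4 - 79.5 = 3.9 g
MC = 3.9 / 83.4 * 100 = 4.6763%

Final answer: 4.6763%


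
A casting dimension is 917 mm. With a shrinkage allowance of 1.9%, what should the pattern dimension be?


Formula: L_pattern = L_casting * (1 + shrinkage_rate/100)
Shrinkage factor = 1 + 1.9/100 = 1.019
L_pattern = 917 mm * 1.019 = 934.4230 mm

Answer: 934.4230 mm


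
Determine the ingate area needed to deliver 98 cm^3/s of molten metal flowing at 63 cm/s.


Formula: A_ingate = Q / v  (continuity equation)
A = 98 cm^3/s / 63 cm/s = 1.5556 cm^2

Final answer: 1.5556 cm^2


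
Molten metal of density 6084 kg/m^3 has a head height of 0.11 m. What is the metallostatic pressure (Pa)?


Formula: P = rho * g * h
rho * g = 6084 * 9.81 = 59684.04 N/m^3
P = 59684.04 * 0.11 = 6565.2444 Pa

Final answer: 6565.2444 Pa


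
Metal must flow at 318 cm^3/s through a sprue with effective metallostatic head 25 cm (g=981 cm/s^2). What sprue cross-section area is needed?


Formula: v = sqrt(2*g*h), A = Q/v
Velocity: v = sqrt(2 * 981 * 25) = sqrt(49050) = 221.4723 cm/s
Sprue area: A = Q / v = 318 / 221.4723 = 1.4358 cm^2


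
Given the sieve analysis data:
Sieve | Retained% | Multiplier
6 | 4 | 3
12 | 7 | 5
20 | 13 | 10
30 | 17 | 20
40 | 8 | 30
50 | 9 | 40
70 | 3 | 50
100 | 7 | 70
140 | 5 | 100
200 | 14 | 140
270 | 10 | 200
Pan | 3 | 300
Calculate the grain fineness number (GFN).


Formula: GFN = sum(pct * multiplier) / sum(pct)
sum(pct * multiplier) = 7117
sum(pct) = 100
GFN = 7117 / 100 = 71.17


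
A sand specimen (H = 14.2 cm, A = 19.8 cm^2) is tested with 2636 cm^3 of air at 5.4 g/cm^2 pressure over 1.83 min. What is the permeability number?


Formula: Permeability Number P = (V * H) / (p * A * t)
Numerator: V * H = 2636 * 14.2 = 37431.2
Denominator: p * A * t = 5.4 * 19.8 * 1.83 = 195.6636
P = 37431.2 / 195.6636 = 191.3039


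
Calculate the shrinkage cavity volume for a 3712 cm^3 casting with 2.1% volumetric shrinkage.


Formula: V_shrink = V_casting * shrinkage_pct / 100
V_shrink = 3712 cm^3 * 2.1 / 100 = 77.9520 cm^3

Final answer: 77.9520 cm^3


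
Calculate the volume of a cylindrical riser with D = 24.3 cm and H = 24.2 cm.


Formula: V = pi * (D/2)^2 * H  (cylinder volume)
Radius = D/2 = 24.3/2 = 12.15 cm
V = pi * 12.15^2 * 24.2 = 11223.2282 cm^3

Answer: 11223.2282 cm^3


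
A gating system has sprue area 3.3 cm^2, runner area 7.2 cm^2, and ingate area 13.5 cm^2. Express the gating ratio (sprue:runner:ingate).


Sprue:Runner:Ingate = 1 : 7.2/3.3 : 13.5/3.3 = 1:2.18:4.09

Answer: 1:2.18:4.09


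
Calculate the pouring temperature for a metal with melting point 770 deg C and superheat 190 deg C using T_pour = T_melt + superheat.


Formula: T_pour = T_melt + Superheat
T_pour = 770 + 190 = 960 deg C


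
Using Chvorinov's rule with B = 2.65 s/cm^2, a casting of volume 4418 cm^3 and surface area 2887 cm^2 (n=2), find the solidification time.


Formula: t_s = B * (V/A)^n  (Chvorinov's rule, n=2)
Modulus M = V/A = 4418/2887 = 1.530308 cm
M^2 = 1.530308^2 = 2.341843 cm^2
t_s = 2.65 * 2.341843 = 6.2059 s

Final answer: 6.2059 s


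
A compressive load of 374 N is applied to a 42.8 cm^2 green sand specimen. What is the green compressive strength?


Formula: Compressive Strength = Force / Area
Strength = 374 N / 42.8 cm^2 = 8.7383 N/cm^2

Final answer: 8.7383 N/cm^2


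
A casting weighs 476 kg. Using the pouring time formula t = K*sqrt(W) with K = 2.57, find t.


Formula: t = K * sqrt(W)
sqrt(W) = sqrt(476) = 21.81742
t = 2.57 * 21.81742 = 56.0708 s


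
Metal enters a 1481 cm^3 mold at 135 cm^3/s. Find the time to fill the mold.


Formula: t_fill = V_mold / Q_flow
t = 1481 cm^3 / 135 cm^3/s = 10.9704 s

10.9704 s


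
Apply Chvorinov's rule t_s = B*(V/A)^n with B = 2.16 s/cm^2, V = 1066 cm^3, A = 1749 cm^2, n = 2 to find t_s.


Formula: t_s = B * (V/A)^n  (Chvorinov's rule, n=2)
Modulus M = V/A = 1066/1749 = 0.609491 cm
M^2 = 0.609491^2 = 0.371479 cm^2
t_s = 2.16 * 0.371479 = 0.8024 s

Final answer: 0.8024 s


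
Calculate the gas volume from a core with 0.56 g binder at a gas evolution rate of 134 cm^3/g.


Formula: V_gas = W_binder * gas_evolution_rate
V = 0.56 g * 134 cm^3/g = 75.0400 cm^3

75.0400 cm^3


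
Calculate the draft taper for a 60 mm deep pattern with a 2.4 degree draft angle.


Formula: taper = depth * tan(draft_angle)
tan(2.4 deg) = 0.0419124
taper = 60 mm * 0.0419124 = 2.5147 mm

2.5147 mm


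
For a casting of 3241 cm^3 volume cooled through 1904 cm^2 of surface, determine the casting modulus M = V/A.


Formula: Casting Modulus M = V / A
M = 3241 cm^3 / 1904 cm^2 = 1.7022 cm

Final answer: 1.7022 cm


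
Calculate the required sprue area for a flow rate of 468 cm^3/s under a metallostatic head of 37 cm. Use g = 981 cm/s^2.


Formula: v = sqrt(2*g*h), A = Q/v
Velocity: v = sqrt(2 * 981 * 37) = sqrt(72594) = 269.4327 cm/s
Sprue area: A = Q / v = 468 / 269.4327 = 1.7370 cm^2


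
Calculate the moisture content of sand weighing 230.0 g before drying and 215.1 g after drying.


Formula: MC = (W_wet - W_dry) / W_wet * 100
Water mass = 230.0 - 215.1 = 14.9 g
MC = 14.9 / 230.0 * 100 = 6.4783%

Final answer: 6.4783%


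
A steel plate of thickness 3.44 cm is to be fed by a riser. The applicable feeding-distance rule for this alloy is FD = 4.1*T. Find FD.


Formula: FD = 4.1 * T  (riser feeding-distance rule)
FD = 4.1 * 3.44 cm = 14.1040 cm

Answer: 14.1040 cm


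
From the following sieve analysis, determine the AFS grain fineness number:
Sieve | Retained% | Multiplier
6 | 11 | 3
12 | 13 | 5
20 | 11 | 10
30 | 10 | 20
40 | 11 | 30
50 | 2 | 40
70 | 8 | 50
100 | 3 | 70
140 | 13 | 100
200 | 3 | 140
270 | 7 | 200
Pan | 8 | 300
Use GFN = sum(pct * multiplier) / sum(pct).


Formula: GFN = sum(pct * multiplier) / sum(pct)
sum(pct * multiplier) = 6948
sum(pct) = 100
GFN = 6948 / 100 = 69.48

Answer: 69.48


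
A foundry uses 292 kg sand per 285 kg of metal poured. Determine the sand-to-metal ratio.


Formula: Sand-to-Metal Ratio = W_sand / W_metal
Ratio = 292 kg / 285 kg = 1.0246

Final answer: 1.0246


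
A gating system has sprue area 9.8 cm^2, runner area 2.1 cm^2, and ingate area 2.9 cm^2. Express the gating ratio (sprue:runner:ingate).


Sprue:Runner:Ingate = 1 : 2.1/9.8 : 2.9/9.8 = 1:0.21:0.30

1:0.21:0.30


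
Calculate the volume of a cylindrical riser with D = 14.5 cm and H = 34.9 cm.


Formula: V = pi * (D/2)^2 * H  (cylinder volume)
Radius = D/2 = 14.5/2 = 7.25 cm
V = pi * 7.25^2 * 34.9 = 5763.0357 cm^3

Answer: 5763.0357 cm^3


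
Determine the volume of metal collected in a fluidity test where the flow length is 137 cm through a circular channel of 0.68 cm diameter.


Formula: V = pi * (d/2)^2 * L  (cylinder volume)
Radius = 0.68/2 = 0.34 cm
V = pi * 0.34^2 * 137 = 49.7540 cm^3

Final answer: 49.7540 cm^3


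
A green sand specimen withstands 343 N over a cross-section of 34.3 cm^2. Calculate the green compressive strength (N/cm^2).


Formula: Compressive Strength = Force / Area
Strength = 343 N / 34.3 cm^2 = 10.0000 N/cm^2


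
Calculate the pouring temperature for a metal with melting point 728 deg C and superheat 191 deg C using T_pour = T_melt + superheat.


Formula: T_pour = T_melt + Superheat
T_pour = 728 + 191 = 919 deg C


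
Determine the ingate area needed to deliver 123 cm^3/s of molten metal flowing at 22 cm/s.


Formula: A_ingate = Q / v  (continuity equation)
A = 123 cm^3/s / 22 cm/s = 5.5909 cm^2


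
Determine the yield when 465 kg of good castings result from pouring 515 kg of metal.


Formula: Casting Yield = (W_good / W_total) * 100
Yield = (465 kg / 515 kg) * 100 = 90.2913%

Answer: 90.2913%


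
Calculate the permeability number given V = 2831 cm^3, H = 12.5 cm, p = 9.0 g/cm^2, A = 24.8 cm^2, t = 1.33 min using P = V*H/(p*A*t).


Formula: Permeability Number P = (V * H) / (p * A * t)
Numerator: V * H = 2831 * 12.5 = 35387.5
Denominator: p * A * t = 9.0 * 24.8 * 1.33 = 296.856
P = 35387.5 / 296.856 = 119.2076

Final answer: 119.2076


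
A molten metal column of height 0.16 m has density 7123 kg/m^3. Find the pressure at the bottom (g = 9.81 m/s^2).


Formula: P = rho * g * h
rho * g = 7123 * 9.81 = 69876.63 N/m^3
P = 69876.63 * 0.16 = 11180.2608 Pa

Answer: 11180.2608 Pa


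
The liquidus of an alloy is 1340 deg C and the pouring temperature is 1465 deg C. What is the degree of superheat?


Formula: Superheat = T_pour - T_melt
Superheat = 1465 - 1340 = 125 deg C

125 deg C


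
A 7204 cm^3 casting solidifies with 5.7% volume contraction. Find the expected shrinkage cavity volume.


Formula: V_shrink = V_casting * shrinkage_pct / 100
V_shrink = 7204 cm^3 * 5.7 / 100 = 410.6280 cm^3

Answer: 410.6280 cm^3


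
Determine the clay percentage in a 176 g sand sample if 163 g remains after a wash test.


Formula: Clay% = (W_total - W_washed) / W_total * 100
Clay mass = 176 - 163 = 13 g
Clay% = 13 / 176 * 100 = 7.3864%


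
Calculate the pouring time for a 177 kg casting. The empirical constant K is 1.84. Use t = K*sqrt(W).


Formula: t = K * sqrt(W)
sqrt(W) = sqrt(177) = 13.30413
t = 1.84 * 13.30413 = 24.4796 s

24.4796 s


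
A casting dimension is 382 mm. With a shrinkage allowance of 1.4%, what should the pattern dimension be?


Formula: L_pattern = L_casting * (1 + shrinkage_rate/100)
Shrinkage factor = 1 + 1.4/100 = 1.014
L_pattern = 382 mm * 1.014 = 387.3480 mm

Answer: 387.3480 mm


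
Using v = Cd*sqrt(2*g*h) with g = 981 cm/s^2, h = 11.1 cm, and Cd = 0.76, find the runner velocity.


Formula: v = Cd * sqrt(2 * g * h)  (Torricelli with discharge coefficient)
2*g*h = 2 * 981 * 11.1 = 21778.2 cm^2/s^2
sqrt(21778.2) = 147.57439 cm/s
v = 0.76 * 147.57439 = 112.1565 cm/s

Final answer: 112.1565 cm/s


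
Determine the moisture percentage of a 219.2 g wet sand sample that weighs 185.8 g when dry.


Formula: MC = (W_wet - W_dry) / W_wet * 100
Water mass = 219.2 - 185.8 = 33.4 g
MC = 33.4 / 219.2 * 100 = 15.2372%


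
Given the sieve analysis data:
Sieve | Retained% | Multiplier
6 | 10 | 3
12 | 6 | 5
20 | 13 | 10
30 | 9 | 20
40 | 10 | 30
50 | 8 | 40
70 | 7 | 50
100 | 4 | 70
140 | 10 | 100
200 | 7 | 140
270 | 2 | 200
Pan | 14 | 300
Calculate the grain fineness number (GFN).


Formula: GFN = sum(pct * multiplier) / sum(pct)
sum(pct * multiplier) = 8200
sum(pct) = 100
GFN = 8200 / 100 = 82.00


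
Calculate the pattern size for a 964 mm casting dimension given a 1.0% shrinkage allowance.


Formula: L_pattern = L_casting * (1 + shrinkage_rate/100)
Shrinkage factor = 1 + 1.0/100 = 1.01
L_pattern = 964 mm * 1.01 = 973.6400 mm

Final answer: 973.6400 mm


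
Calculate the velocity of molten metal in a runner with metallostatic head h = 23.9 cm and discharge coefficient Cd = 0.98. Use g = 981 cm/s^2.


Formula: v = Cd * sqrt(2 * g * h)  (Torricelli with discharge coefficient)
2*g*h = 2 * 981 * 23.9 = 46891.8 cm^2/s^2
sqrt(46891.8) = 216.54515 cm/s
v = 0.98 * 216.54515 = 212.2142 cm/s

Final answer: 212.2142 cm/s


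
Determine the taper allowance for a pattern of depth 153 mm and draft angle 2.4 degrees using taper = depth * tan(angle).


Formula: taper = depth * tan(draft_angle)
tan(2.4 deg) = 0.0419124
taper = 153 mm * 0.0419124 = 6.4126 mm

6.4126 mm


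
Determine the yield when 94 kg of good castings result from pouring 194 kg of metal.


Formula: Casting Yield = (W_good / W_total) * 100
Yield = (94 kg / 194 kg) * 100 = 48.4536%

48.4536%


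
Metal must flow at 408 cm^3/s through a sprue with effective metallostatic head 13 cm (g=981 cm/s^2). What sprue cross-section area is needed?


Formula: v = sqrt(2*g*h), A = Q/v
Velocity: v = sqrt(2 * 981 * 13) = sqrt(25506) = 159.7060 cm/s
Sprue area: A = Q / v = 408 / 159.7060 = 2.5547 cm^2

Answer: 2.5547 cm^2


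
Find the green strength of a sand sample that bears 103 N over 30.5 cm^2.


Formula: Compressive Strength = Force / Area
Strength = 103 N / 30.5 cm^2 = 3.3770 N/cm^2

3.3770 N/cm^2


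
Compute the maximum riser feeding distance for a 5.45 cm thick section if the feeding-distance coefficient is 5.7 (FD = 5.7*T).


Formula: FD = 5.7 * T  (riser feeding-distance rule)
FD = 5.7 * 5.45 cm = 31.0650 cm


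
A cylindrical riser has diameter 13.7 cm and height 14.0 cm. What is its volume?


Formula: V = pi * (D/2)^2 * H  (cylinder volume)
Radius = D/2 = 13.7/2 = 6.85 cm
V = pi * 6.85^2 * 14.0 = 2063.7593 cm^3

Final answer: 2063.7593 cm^3


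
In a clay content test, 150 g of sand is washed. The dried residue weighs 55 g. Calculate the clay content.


Formula: Clay% = (W_total - W_washed) / W_total * 100
Clay mass = 150 - 55 = 95 g
Clay% = 95 / 150 * 100 = 63.3333%

63.3333%


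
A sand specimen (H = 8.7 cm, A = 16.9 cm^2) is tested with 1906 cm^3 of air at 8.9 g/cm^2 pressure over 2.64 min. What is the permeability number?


Formula: Permeability Number P = (V * H) / (p * A * t)
Numerator: V * H = 1906 * 8.7 = 16582.2
Denominator: p * A * t = 8.9 * 16.9 * 2.64 = 397.0824
P = 16582.2 / 397.0824 = 41.7601

41.7601


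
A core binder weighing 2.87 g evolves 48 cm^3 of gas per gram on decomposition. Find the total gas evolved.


Formula: V_gas = W_binder * gas_evolution_rate
V = 2.87 g * 48 cm^3/g = 137.7600 cm^3

Final answer: 137.7600 cm^3


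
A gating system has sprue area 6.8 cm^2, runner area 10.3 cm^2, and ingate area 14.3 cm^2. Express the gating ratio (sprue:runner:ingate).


Sprue:Runner:Ingate = 1 : 10.3/6.8 : 14.3/6.8 = 1:1.51:2.10

1:1.51:2.10


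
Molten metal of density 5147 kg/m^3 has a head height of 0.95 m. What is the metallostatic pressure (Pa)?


Formula: P = rho * g * h
rho * g = 5147 * 9.81 = 50492.07 N/m^3
P = 50492.07 * 0.95 = 47967.4665 Pa

Final answer: 47967.4665 Pa


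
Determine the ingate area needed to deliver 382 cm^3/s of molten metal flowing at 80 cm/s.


Formula: A_ingate = Q / v  (continuity equation)
A = 382 cm^3/s / 80 cm/s = 4.7750 cm^2


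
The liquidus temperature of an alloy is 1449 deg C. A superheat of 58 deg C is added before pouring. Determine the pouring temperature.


Formula: T_pour = T_melt + Superheat
T_pour = 1449 + 58 = 1507 deg C

1507 deg C


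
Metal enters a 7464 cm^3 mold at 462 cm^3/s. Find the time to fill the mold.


Formula: t_fill = V_mold / Q_flow
t = 7464 cm^3 / 462 cm^3/s = 16.1558 s

16.1558 s


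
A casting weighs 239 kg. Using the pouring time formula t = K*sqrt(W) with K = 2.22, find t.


Formula: t = K * sqrt(W)
sqrt(W) = sqrt(239) = 15.45962
t = 2.22 * 15.45962 = 34.3204 s

Answer: 34.3204 s


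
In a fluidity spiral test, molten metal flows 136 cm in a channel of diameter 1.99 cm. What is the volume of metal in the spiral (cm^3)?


Formula: V = pi * (d/2)^2 * L  (cylinder volume)
Radius = 1.99/2 = 0.995 cm
V = pi * 0.995^2 * 136 = 422.9947 cm^3

Answer: 422.9947 cm^3


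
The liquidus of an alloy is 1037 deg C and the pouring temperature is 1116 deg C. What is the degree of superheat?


Formula: Superheat = T_pour - T_melt
Superheat = 1116 - 1037 = 79 deg C

Answer: 79 deg C


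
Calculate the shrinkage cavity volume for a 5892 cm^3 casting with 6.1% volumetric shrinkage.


Formula: V_shrink = V_casting * shrinkage_pct / 100
V_shrink = 5892 cm^3 * 6.1 / 100 = 359.4120 cm^3


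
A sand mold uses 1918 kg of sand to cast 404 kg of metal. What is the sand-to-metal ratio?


Formula: Sand-to-Metal Ratio = W_sand / W_metal
Ratio = 1918 kg / 404 kg = 4.7475


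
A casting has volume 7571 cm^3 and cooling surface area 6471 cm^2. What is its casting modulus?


Formula: Casting Modulus M = V / A
M = 7571 cm^3 / 6471 cm^2 = 1.1700 cm

Final answer: 1.1700 cm


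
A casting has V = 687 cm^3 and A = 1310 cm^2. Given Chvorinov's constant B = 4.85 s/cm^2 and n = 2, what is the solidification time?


Formula: t_s = B * (V/A)^n  (Chvorinov's rule, n=2)
Modulus M = V/A = 687/1310 = 0.524427 cm
M^2 = 0.524427^2 = 0.275024 cm^2
t_s = 4.85 * 0.275024 = 1.3339 s

1.3339 s


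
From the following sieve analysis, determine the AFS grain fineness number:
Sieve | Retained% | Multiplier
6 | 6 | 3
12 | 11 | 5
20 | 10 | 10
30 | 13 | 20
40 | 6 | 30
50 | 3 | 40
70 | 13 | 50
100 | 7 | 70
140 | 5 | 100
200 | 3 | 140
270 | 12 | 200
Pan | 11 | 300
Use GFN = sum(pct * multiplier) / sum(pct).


Formula: GFN = sum(pct * multiplier) / sum(pct)
sum(pct * multiplier) = 8493
sum(pct) = 100
GFN = 8493 / 100 = 84.93

84.93


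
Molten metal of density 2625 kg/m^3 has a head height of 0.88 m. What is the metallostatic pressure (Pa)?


Formula: P = rho * g * h
rho * g = 2625 * 9.81 = 25751.25 N/m^3
P = 25751.25 * 0.88 = 22661.1000 Pa

22661.1000 Pa


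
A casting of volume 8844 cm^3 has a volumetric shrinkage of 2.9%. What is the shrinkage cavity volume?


Formula: V_shrink = V_casting * shrinkage_pct / 100
V_shrink = 8844 cm^3 * 2.9 / 100 = 256.4760 cm^3

Answer: 256.4760 cm^3


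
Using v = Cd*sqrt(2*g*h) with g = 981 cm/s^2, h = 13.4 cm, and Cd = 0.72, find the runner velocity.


Formula: v = Cd * sqrt(2 * g * h)  (Torricelli with discharge coefficient)
2*g*h = 2 * 981 * 13.4 = 26290.8 cm^2/s^2
sqrt(26290.8) = 162.14438 cm/s
v = 0.72 * 162.14438 = 116.7440 cm/s

Final answer: 116.7440 cm/s


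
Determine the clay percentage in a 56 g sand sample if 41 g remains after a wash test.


Formula: Clay% = (W_total - W_washed) / W_total * 100
Clay mass = 56 - 41 = 15 g
Clay% = 15 / 56 * 100 = 26.7857%

26.7857%


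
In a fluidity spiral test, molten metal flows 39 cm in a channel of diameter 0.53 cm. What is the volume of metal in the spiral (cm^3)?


Formula: V = pi * (d/2)^2 * L  (cylinder volume)
Radius = 0.53/2 = 0.265 cm
V = pi * 0.265^2 * 39 = 8.6041 cm^3


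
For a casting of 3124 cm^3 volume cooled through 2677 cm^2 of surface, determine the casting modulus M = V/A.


Formula: Casting Modulus M = V / A
M = 3124 cm^3 / 2677 cm^2 = 1.1670 cm


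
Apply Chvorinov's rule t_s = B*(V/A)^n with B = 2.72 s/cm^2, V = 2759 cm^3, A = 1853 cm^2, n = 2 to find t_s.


Formula: t_s = B * (V/A)^n  (Chvorinov's rule, n=2)
Modulus M = V/A = 2759/1853 = 1.488937 cm
M^2 = 1.488937^2 = 2.216933 cm^2
t_s = 2.72 * 2.216933 = 6.0301 s

Answer: 6.0301 s


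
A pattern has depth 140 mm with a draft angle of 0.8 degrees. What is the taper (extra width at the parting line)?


Formula: taper = depth * tan(draft_angle)
tan(0.8 deg) = 0.0139635
taper = 140 mm * 0.0139635 = 1.9549 mm


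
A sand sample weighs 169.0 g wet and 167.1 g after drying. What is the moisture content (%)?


Formula: MC = (W_wet - W_dry) / W_wet * 100
Water mass = 169.0 - 167.1 = 1.9 g
MC = 1.9 / 169.0 * 100 = 1.1243%

Final answer: 1.1243%


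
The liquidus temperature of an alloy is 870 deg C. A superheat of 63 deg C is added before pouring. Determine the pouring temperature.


Formula: T_pour = T_melt + Superheat
T_pour = 870 + 63 = 933 deg C

Final answer: 933 deg C


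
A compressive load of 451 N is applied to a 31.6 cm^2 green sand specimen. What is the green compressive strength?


Formula: Compressive Strength = Force / Area
Strength = 451 N / 31.6 cm^2 = 14.2722 N/cm^2

Answer: 14.2722 N/cm^2


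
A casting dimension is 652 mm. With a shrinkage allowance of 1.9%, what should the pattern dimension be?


Formula: L_pattern = L_casting * (1 + shrinkage_rate/100)
Shrinkage factor = 1 + 1.9/100 = 1.019
L_pattern = 652 mm * 1.019 = 664.3880 mm

Answer: 664.3880 mm


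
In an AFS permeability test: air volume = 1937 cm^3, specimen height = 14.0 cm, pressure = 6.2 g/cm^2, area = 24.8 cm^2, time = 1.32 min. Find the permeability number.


Formula: Permeability Number P = (V * H) / (p * A * t)
Numerator: V * H = 1937 * 14.0 = 27118.0
Denominator: p * A * t = 6.2 * 24.8 * 1.32 = 202.9632
P = 27118.0 / 202.9632 = 133.6104

Final answer: 133.6104


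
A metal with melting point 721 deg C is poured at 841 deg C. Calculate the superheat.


Formula: Superheat = T_pour - T_melt
Superheat = 841 - 721 = 120 deg C

120 deg C


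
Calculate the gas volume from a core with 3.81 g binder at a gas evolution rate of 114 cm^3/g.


Formula: V_gas = W_binder * gas_evolution_rate
V = 3.81 g * 114 cm^3/g = 434.3400 cm^3


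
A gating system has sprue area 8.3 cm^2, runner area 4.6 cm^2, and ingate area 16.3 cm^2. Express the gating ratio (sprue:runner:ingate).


Sprue:Runner:Ingate = 1 : 4.6/8.3 : 16.3/8.3 = 1:0.55:1.96


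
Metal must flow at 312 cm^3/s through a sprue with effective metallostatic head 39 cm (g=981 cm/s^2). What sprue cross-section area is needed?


Formula: v = sqrt(2*g*h), A = Q/v
Velocity: v = sqrt(2 * 981 * 39) = sqrt(76518) = 276.6189 cm/s
Sprue area: A = Q / v = 312 / 276.6189 = 1.1279 cm^2

Answer: 1.1279 cm^2


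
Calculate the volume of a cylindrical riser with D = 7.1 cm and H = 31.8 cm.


Formula: V = pi * (D/2)^2 * H  (cylinder volume)
Radius = D/2 = 7.1/2 = 3.55 cm
V = pi * 3.55^2 * 31.8 = 1259.0231 cm^3

1259.0231 cm^3


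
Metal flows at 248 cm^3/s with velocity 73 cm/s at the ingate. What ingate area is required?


Formula: A_ingate = Q / v  (continuity equation)
A = 248 cm^3/s / 73 cm/s = 3.3973 cm^2

Answer: 3.3973 cm^2


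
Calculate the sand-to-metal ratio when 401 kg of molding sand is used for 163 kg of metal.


Formula: Sand-to-Metal Ratio = W_sand / W_metal
Ratio = 401 kg / 163 kg = 2.4601

Answer: 2.4601


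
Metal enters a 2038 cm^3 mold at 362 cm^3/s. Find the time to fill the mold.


Formula: t_fill = V_mold / Q_flow
t = 2038 cm^3 / 362 cm^3/s = 5.6298 s

Final answer: 5.6298 s


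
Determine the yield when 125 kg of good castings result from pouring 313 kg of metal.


Formula: Casting Yield = (W_good / W_total) * 100
Yield = (125 kg / 313 kg) * 100 = 39.9361%

Final answer: 39.9361%


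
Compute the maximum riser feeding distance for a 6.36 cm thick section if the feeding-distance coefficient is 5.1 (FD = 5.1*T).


Formula: FD = 5.1 * T  (riser feeding-distance rule)
FD = 5.1 * 6.36 cm = 32.4360 cm


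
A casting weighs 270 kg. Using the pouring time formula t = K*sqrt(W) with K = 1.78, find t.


Formula: t = K * sqrt(W)
sqrt(W) = sqrt(270) = 16.43168
t = 1.78 * 16.43168 = 29.2484 s


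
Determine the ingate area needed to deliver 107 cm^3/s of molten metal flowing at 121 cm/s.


Formula: A_ingate = Q / v  (continuity equation)
A = 107 cm^3/s / 121 cm/s = 0.8843 cm^2

Final answer: 0.8843 cm^2


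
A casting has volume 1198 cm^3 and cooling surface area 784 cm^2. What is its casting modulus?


Formula: Casting Modulus M = V / A
M = 1198 cm^3 / 784 cm^2 = 1.5281 cm

Final answer: 1.5281 cm


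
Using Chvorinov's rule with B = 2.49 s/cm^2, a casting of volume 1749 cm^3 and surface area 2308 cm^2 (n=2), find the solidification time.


Formula: t_s = B * (V/A)^n  (Chvorinov's rule, n=2)
Modulus M = V/A = 1749/2308 = 0.757799 cm
M^2 = 0.757799^2 = 0.574259 cm^2
t_s = 2.49 * 0.574259 = 1.4299 s

Final answer: 1.4299 s


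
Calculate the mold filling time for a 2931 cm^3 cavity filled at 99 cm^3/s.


Formula: t_fill = V_mold / Q_flow
t = 2931 cm^3 / 99 cm^3/s = 29.6061 s

Answer: 29.6061 s


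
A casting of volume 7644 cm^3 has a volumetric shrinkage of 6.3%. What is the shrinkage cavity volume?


Formula: V_shrink = V_casting * shrinkage_pct / 100
V_shrink = 7644 cm^3 * 6.3 / 100 = 481.5720 cm^3

Answer: 481.5720 cm^3


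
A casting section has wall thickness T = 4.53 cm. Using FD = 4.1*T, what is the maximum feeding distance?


Formula: FD = 4.1 * T  (riser feeding-distance rule)
FD = 4.1 * 4.53 cm = 18.5730 cm

18.5730 cm


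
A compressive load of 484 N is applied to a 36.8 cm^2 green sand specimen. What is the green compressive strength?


Formula: Compressive Strength = Force / Area
Strength = 484 N / 36.8 cm^2 = 13.1522 N/cm^2


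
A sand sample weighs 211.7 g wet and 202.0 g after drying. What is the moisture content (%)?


Formula: MC = (W_wet - W_dry) / W_wet * 100
Water mass = 211.7 - 202.0 = 9.7 g
MC = 9.7 / 211.7 * 100 = 4.5820%

Answer: 4.5820%


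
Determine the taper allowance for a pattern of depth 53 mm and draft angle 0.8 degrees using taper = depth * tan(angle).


Formula: taper = depth * tan(draft_angle)
tan(0.8 deg) = 0.0139635
taper = 53 mm * 0.0139635 = 0.7401 mm

0.7401 mm


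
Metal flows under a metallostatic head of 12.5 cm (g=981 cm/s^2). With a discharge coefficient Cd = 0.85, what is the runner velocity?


Formula: v = Cd * sqrt(2 * g * h)  (Torricelli with discharge coefficient)
2*g*h = 2 * 981 * 12.5 = 24525.0 cm^2/s^2
sqrt(24525.0) = 156.60460 cm/s
v = 0.85 * 156.60460 = 133.1139 cm/s

Final answer: 133.1139 cm/s


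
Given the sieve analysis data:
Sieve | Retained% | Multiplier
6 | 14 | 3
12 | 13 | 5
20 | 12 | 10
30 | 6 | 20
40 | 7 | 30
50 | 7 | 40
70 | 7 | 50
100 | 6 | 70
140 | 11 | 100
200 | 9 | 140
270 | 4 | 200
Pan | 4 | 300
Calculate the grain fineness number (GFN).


Formula: GFN = sum(pct * multiplier) / sum(pct)
sum(pct * multiplier) = 5967
sum(pct) = 100
GFN = 5967 / 100 = 59.67

Answer: 59.67


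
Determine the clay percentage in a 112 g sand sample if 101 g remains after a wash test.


Formula: Clay% = (W_total - W_washed) / W_total * 100
Clay mass = 112 - 101 = 11 g
Clay% = 11 / 112 * 100 = 9.8214%

Answer: 9.8214%


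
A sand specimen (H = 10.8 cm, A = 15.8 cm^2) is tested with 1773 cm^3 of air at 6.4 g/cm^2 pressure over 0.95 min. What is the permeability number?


Formula: Permeability Number P = (V * H) / (p * A * t)
Numerator: V * H = 1773 * 10.8 = 19148.4
Denominator: p * A * t = 6.4 * 15.8 * 0.95 = 96.064
P = 19148.4 / 96.064 = 199.3296

199.3296


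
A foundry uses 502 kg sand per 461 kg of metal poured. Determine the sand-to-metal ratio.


Formula: Sand-to-Metal Ratio = W_sand / W_metal
Ratio = 502 kg / 461 kg = 1.0889


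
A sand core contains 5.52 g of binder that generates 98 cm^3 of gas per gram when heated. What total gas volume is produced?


Formula: V_gas = W_binder * gas_evolution_rate
V = 5.52 g * 98 cm^3/g = 540.9600 cm^3

Answer: 540.9600 cm^3


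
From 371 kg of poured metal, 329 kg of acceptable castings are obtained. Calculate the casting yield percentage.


Formula: Casting Yield = (W_good / W_total) * 100
Yield = (329 kg / 371 kg) * 100 = 88.6792%

Answer: 88.6792%


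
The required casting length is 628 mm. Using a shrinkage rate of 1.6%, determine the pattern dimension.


Formula: L_pattern = L_casting * (1 + shrinkage_rate/100)
Shrinkage factor = 1 + 1.6/100 = 1.016
L_pattern = 628 mm * 1.016 = 638.0480 mm


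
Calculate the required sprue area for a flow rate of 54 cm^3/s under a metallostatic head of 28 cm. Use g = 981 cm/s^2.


Formula: v = sqrt(2*g*h), A = Q/v
Velocity: v = sqrt(2 * 981 * 28) = sqrt(54936) = 234.3843 cm/s
Sprue area: A = Q / v = 54 / 234.3843 = 0.2304 cm^2

Answer: 0.2304 cm^2


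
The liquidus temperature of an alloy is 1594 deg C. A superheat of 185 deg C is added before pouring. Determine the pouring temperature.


Formula: T_pour = T_melt + Superheat
T_pour = 1594 + 185 = 1779 deg C


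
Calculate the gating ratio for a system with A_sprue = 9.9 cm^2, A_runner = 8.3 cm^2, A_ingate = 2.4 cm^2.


Sprue:Runner:Ingate = 1 : 8.3/9.9 : 2.4/9.9 = 1:0.84:0.24

1:0.84:0.24


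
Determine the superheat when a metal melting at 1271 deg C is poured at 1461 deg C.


Formula: Superheat = T_pour - T_melt
Superheat = 1461 - 1271 = 190 deg C

190 deg C


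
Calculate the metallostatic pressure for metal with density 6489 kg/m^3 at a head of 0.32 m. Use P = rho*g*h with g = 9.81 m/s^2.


Formula: P = rho * g * h
rho * g = 6489 * 9.81 = 63657.09 N/m^3
P = 63657.09 * 0.32 = 20370.2688 Pa

20370.2688 Pa


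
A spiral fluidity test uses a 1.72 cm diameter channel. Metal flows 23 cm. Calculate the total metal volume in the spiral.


Formula: V = pi * (d/2)^2 * L  (cylinder volume)
Radius = 1.72/2 = 0.86 cm
V = pi * 0.86^2 * 23 = 53.4410 cm^3

Final answer: 53.4410 cm^3


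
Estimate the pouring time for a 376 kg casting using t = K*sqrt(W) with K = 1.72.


Formula: t = K * sqrt(W)
sqrt(W) = sqrt(376) = 19.39072
t = 1.72 * 19.39072 = 33.3520 s

Answer: 33.3520 s


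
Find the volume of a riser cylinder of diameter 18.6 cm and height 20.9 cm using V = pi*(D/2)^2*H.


Formula: V = pi * (D/2)^2 * H  (cylinder volume)
Radius = D/2 = 18.6/2 = 9.3 cm
V = pi * 9.3^2 * 20.9 = 5678.8717 cm^3

Answer: 5678.8717 cm^3


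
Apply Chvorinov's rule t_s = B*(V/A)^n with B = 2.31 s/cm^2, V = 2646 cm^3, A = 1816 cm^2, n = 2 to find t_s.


Formula: t_s = B * (V/A)^n  (Chvorinov's rule, n=2)
Modulus M = V/A = 2646/1816 = 1.457048 cm
M^2 = 1.457048^2 = 2.122989 cm^2
t_s = 2.31 * 2.122989 = 4.9041 s

Answer: 4.9041 s
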